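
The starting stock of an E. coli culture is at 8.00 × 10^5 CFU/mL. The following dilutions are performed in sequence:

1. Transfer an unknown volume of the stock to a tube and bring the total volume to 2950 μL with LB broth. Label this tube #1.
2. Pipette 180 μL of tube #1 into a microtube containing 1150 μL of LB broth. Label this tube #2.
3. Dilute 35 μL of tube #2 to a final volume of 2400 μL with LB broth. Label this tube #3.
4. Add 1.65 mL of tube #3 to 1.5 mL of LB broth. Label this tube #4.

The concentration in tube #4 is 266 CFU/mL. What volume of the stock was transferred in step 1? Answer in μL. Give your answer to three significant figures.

949 μL

Step 1: v brought to 2950 μL → factor = 2950 μL/v
Step 2: 180 μL + 1150 μL = 1330 μL total → factor 1330/180 = 7.3889
Step 3: 35 μL brought to 2400 μL → factor 2400/35 = 68.571
Step 4: 1.65 mL + 1.5 mL = 3.15 mL total → factor 3.15/1.65 = 1.9091
Product of known-step factors = 967.27
Overall factor = 8.00 × 10^5 CFU/mL / (266 CFU/mL) = 3007.5
Step-1 factor = 3007.5 / 967.27 = 3.1093
v = 2950 μL / 3.1093 = 949 μL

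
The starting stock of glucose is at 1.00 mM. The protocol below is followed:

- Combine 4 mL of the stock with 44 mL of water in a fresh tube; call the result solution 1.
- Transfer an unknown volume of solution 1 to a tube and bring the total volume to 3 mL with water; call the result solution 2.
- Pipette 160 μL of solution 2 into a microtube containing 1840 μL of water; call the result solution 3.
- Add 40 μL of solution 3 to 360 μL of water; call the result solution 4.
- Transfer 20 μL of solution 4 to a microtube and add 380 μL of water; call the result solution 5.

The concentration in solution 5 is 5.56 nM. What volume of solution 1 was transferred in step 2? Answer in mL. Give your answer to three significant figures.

Step 1: 4 mL + 44 mL = 48 mL total → factor 48/4 = 12
Step 2: v brought to 3 mL → factor = 3 mL/v
Step 3: 160 μL + 1840 μL = 2000 μL total → factor 2000/160 = 12.5
Step 4: 40 μL + 360 μL = 400 μL total → factor 400/40 = 10
Step 5: 20 μL + 380 μL = 400 μL total → factor 400/20 = 20
Product of known-step factors = 30000
Overall factor = 1.00 mM / (5.56 nM) = 1.7986 × 10^5
Step-2 factor = 1.7986 × 10^5 / 30000 = 5.9952
v = 3 mL / 5.9952 = 0.500 mL

0.500 mL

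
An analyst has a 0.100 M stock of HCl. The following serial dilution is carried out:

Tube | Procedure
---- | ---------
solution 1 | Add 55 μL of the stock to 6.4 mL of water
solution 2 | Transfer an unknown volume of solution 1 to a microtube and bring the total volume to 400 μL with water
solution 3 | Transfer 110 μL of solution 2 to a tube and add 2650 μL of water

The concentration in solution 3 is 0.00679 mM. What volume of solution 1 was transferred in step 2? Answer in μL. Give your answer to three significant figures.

Step 1: 55 μL + 6.4 mL = 6455 μL total → factor 6455/55 = 117.36
Step 2: v brought to 400 μL → factor = 400 μL/v
Step 3: 110 μL + 2650 μL = 2760 μL total → factor 2760/110 = 25.091
Product of known-step factors = 2944.8
Overall factor = 0.100 M / (0.00679 mM) = 14728
Step-2 factor = 14728 / 2944.8 = 5.0013
v = 400 μL / 5.0013 = 80.0 μL

80.0 μL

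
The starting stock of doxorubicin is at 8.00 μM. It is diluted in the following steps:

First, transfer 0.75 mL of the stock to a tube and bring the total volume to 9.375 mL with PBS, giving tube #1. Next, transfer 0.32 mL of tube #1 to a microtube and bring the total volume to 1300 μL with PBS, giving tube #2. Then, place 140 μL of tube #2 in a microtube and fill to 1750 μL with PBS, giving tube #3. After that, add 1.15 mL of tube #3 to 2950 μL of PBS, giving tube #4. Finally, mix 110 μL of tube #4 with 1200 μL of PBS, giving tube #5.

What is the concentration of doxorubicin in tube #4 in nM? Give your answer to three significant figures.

Step 1: 0.75 mL brought to 9.375 mL → factor 9.375/0.75 = 12.5
Step 2: 0.32 mL brought to 1300 μL → factor 1.3/0.32 = 4.0625
Step 3: 140 μL brought to 1750 μL → factor 1750/140 = 12.5
Step 4: 1.15 mL + 2950 μL = 4.1 mL total → factor 4.1/1.15 = 3.5652
Dilution factor through tube #4 = 12.5 × 4.0625 × 12.5 × 3.5652 = 2263.1
[tube #4] = 8.00 μM / 2263.1 = 0.003535 μM = 3.54 nM

3.54 nM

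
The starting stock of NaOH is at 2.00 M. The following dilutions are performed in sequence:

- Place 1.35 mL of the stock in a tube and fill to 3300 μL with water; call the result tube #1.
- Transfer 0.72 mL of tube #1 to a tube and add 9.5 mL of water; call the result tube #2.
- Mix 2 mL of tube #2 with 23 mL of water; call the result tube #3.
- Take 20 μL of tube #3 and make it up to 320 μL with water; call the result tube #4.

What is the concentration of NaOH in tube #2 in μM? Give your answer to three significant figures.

5.76 × 10^4 μM

Step 1: 1.35 mL brought to 3300 μL → factor 3.3/1.35 = 2.4444
Step 2: 0.72 mL + 9.5 mL = 10.22 mL total → factor 10.22/0.72 = 14.194
Dilution factor through tube #2 = 2.4444 × 14.194 = 34.698
[tube #2] = 2.00 M / 34.698 = 0.05764 M = 5.76 × 10^4 μM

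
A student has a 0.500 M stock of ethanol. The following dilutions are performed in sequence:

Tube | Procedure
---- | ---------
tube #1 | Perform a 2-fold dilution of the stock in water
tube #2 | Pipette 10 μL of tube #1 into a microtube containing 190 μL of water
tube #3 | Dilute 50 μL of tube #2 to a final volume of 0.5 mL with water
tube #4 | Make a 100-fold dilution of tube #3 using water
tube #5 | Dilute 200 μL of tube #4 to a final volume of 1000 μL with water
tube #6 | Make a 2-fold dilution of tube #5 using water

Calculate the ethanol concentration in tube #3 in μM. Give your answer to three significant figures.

Step 1: 2-fold → factor 2
Step 2: 10 μL + 190 μL = 200 μL total → factor 200/10 = 20
Step 3: 50 μL brought to 0.5 mL → factor 500/50 = 10
Dilution factor through tube #3 = 2 × 20 × 10 = 400
[tube #3] = 0.500 M / 400 = 0.001250 M = 1.25 × 10^3 μM

1.25 × 10^3 μM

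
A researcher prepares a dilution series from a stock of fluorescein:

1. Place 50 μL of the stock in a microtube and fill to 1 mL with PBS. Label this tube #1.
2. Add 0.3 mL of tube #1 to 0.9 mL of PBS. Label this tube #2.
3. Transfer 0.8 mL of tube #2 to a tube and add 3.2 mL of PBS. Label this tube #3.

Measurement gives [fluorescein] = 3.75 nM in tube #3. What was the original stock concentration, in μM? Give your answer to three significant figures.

1.50 μM

Step 1: 50 μL brought to 1 mL → factor 1000/50 = 20
Step 2: 0.3 mL + 0.9 mL = 1.2 mL total → factor 1.2/0.3 = 4
Step 3: 0.8 mL + 3.2 mL = 4 mL total → factor 4/0.8 = 5
Overall dilution factor = 20 × 4 × 5 = 400
Stock = 3.75 nM × 400 = 1500 nM = 1.50 μM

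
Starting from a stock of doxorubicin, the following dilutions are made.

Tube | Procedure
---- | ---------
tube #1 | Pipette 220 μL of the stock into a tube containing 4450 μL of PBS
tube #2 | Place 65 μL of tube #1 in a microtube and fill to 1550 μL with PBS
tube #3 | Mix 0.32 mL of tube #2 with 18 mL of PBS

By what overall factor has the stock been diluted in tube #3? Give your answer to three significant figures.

2.90 × 10^4

Step 1: 220 μL + 4450 μL = 4670 μL total → factor 4670/220 = 21.227
Step 2: 65 μL brought to 1550 μL → factor 1550/65 = 23.846
Step 3: 0.32 mL + 18 mL = 18.32 mL total → factor 18.32/0.32 = 57.25
Overall dilution factor = 21.227 × 23.846 × 57.25 = 28979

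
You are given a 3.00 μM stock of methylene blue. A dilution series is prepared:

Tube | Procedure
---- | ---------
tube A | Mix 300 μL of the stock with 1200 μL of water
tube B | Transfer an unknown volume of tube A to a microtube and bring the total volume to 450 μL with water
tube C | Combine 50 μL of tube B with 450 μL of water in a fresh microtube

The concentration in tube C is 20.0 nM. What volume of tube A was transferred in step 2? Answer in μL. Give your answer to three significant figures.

Step 1: 300 μL + 1200 μL = 1500 μL total → factor 1500/300 = 5
Step 2: v brought to 450 μL → factor = 450 μL/v
Step 3: 50 μL + 450 μL = 500 μL total → factor 500/50 = 10
Product of known-step factors = 50
Overall factor = 3.00 μM / (20.0 nM) = 150
Step-2 factor = 150 / 50 = 3
v = 450 μL / 3 = 150 μL

150 μL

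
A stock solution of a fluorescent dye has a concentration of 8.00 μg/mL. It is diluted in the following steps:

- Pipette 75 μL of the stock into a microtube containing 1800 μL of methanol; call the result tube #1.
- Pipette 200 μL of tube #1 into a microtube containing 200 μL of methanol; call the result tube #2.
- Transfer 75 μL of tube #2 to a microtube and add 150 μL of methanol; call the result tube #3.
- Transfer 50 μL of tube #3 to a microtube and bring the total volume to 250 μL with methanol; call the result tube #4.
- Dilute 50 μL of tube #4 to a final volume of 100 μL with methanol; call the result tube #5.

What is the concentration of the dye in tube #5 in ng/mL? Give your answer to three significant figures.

Step 1: 75 μL + 1800 μL = 1875 μL total → factor 1875/75 = 25
Step 2: 200 μL + 200 μL = 400 μL total → factor 400/200 = 2
Step 3: 75 μL + 150 μL = 225 μL total → factor 225/75 = 3
Step 4: 50 μL brought to 250 μL → factor 250/50 = 5
Step 5: 50 μL brought to 100 μL → factor 100/50 = 2
Overall dilution factor = 25 × 2 × 3 × 5 × 2 = 1500
Final = 8.00 μg/mL / 1500 = 0.005333 μg/mL = 5.33 ng/mL

5.33 ng/mL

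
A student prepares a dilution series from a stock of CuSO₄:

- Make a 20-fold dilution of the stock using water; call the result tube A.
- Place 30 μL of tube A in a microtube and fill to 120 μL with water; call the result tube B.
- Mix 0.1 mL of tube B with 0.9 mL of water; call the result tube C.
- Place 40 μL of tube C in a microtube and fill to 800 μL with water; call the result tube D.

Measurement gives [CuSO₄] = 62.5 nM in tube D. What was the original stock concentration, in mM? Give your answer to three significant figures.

1.00 mM

Step 1: 20-fold → factor 20
Step 2: 30 μL brought to 120 μL → factor 120/30 = 4
Step 3: 0.1 mL + 0.9 mL = 1 mL total → factor 1/0.1 = 10
Step 4: 40 μL brought to 800 μL → factor 800/40 = 20
Overall dilution factor = 20 × 4 × 10 × 20 = 16000
Stock = 62.5 nM × 16000 = 1.000 × 10^6 nM = 1.00 mM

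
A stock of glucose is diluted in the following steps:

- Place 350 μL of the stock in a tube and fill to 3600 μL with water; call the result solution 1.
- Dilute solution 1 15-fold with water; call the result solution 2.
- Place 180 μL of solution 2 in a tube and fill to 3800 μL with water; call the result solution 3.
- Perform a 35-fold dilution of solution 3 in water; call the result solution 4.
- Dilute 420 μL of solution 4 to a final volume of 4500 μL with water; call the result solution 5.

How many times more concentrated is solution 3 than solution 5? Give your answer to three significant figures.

375

Step 1: 350 μL brought to 3600 μL → factor 3600/350 = 10.286
Step 2: 15-fold → factor 15
Step 3: 180 μL brought to 3800 μL → factor 3800/180 = 21.111
Step 4: 35-fold → factor 35
Step 5: 420 μL brought to 4500 μL → factor 4500/420 = 10.714
Dilution factor to solution 3 = 3257.1; to solution 5 = 1.2214 × 10^6
[solution 3]/[solution 5] = (factor to solution 5)/(factor to solution 3) = 1.2214 × 10^6/3257.1 = 375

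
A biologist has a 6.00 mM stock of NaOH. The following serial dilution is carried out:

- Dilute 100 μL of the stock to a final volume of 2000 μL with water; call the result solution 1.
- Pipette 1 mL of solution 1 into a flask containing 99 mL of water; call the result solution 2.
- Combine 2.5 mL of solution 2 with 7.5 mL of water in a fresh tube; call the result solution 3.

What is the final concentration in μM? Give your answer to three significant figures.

Step 1: 100 μL brought to 2000 μL → factor 2000/100 = 20
Step 2: 1 mL + 99 mL = 100 mL total → factor 100/1 = 100
Step 3: 2.5 mL + 7.5 mL = 10 mL total → factor 10/2.5 = 4
Overall dilution factor = 20 × 100 × 4 = 8000
Final = 6.00 mM / 8000 = 0.0007500 mM = 0.750 μM

0.750 μM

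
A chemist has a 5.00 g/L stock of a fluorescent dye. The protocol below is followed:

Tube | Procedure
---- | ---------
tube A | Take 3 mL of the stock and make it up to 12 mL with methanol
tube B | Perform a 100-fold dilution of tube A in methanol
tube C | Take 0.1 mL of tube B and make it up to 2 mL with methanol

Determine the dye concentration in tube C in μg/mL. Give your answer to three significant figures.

0.625 μg/mL

Step 1: 3 mL brought to 12 mL → factor 12/3 = 4
Step 2: 100-fold → factor 100
Step 3: 0.1 mL brought to 2 mL → factor 2/0.1 = 20
Overall dilution factor = 4 × 100 × 20 = 8000
Final = 5.00 g/L / 8000 = 0.0006250 g/L = 0.625 μg/mL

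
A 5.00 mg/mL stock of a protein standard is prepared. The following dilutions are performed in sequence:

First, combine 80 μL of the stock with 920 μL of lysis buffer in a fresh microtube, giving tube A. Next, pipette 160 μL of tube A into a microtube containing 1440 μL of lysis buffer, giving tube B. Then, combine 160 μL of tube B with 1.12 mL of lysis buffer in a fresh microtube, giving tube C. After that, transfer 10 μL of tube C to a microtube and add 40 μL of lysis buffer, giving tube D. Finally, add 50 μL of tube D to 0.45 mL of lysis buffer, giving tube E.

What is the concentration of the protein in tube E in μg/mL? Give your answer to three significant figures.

Step 1: 80 μL + 920 μL = 1000 μL total → factor 1000/80 = 12.5
Step 2: 160 μL + 1440 μL = 1600 μL total → factor 1600/160 = 10
Step 3: 160 μL + 1.12 mL = 1280 μL total → factor 1280/160 = 8
Step 4: 10 μL + 40 μL = 50 μL total → factor 50/10 = 5
Step 5: 50 μL + 0.45 mL = 500 μL total → factor 500/50 = 10
Overall dilution factor = 12.5 × 10 × 8 × 5 × 10 = 50000
Final = 5.00 mg/mL / 50000 = 0.0001000 mg/mL = 0.100 μg/mL

0.100 μg/mL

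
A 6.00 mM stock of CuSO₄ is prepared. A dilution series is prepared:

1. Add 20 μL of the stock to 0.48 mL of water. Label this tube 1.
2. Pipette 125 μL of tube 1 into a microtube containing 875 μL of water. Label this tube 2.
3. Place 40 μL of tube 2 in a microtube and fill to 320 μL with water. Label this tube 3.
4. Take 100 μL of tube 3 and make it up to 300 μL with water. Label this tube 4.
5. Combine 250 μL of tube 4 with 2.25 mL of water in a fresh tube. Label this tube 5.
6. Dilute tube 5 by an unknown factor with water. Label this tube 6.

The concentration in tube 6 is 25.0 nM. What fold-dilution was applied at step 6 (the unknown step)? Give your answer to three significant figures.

Step 1: 20 μL + 0.48 mL = 500 μL total → factor 500/20 = 25
Step 2: 125 μL + 875 μL = 1000 μL total → factor 1000/125 = 8
Step 3: 40 μL brought to 320 μL → factor 320/40 = 8
Step 4: 100 μL brought to 300 μL → factor 300/100 = 3
Step 5: 250 μL + 2.25 mL = 2500 μL total → factor 2500/250 = 10
Step 6: unknown factor x
Product of known-step factors = 48000
Overall factor = 6.00 mM / (25.0 nM) = 2.4 × 10^5
x = 2.4 × 10^5 / 48000 = 5.00

5.00-fold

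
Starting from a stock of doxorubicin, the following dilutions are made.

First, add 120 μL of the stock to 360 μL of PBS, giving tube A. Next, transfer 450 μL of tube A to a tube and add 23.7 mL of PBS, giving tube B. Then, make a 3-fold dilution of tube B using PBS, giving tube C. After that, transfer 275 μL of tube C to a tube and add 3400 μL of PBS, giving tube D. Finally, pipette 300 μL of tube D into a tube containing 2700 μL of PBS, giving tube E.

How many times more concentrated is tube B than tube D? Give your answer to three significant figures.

40.1

Step 1: 120 μL + 360 μL = 480 μL total → factor 480/120 = 4
Step 2: 450 μL + 23.7 mL = 24150 μL total → factor 24150/450 = 53.667
Step 3: 3-fold → factor 3
Step 4: 275 μL + 3400 μL = 3675 μL total → factor 3675/275 = 13.364
Dilution factor to tube B = 214.67; to tube D = 8606.2
[tube B]/[tube D] = (factor to tube D)/(factor to tube B) = 8606.2/214.67 = 40.1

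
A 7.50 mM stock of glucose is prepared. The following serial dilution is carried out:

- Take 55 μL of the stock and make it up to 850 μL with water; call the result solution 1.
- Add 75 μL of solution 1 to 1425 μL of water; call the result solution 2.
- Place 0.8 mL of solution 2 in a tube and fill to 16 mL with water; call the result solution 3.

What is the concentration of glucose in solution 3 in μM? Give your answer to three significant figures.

Step 1: 55 μL brought to 850 μL → factor 850/55 = 15.455
Step 2: 75 μL + 1425 μL = 1500 μL total → factor 1500/75 = 20
Step 3: 0.8 mL brought to 16 mL → factor 16/0.8 = 20
Overall dilution factor = 15.455 × 20 × 20 = 6181.8
Final = 7.50 mM / 6181.8 = 0.001213 mM = 1.21 μM

1.21 μM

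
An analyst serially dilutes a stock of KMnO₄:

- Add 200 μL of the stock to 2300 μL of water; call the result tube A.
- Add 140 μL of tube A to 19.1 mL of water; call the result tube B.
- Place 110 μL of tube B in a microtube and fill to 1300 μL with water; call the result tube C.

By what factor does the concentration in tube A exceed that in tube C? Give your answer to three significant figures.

1.62 × 10^3

Step 1: 200 μL + 2300 μL = 2500 μL total → factor 2500/200 = 12.5
Step 2: 140 μL + 19.1 mL = 19240 μL total → factor 19240/140 = 137.43
Step 3: 110 μL brought to 1300 μL → factor 1300/110 = 11.818
Dilution factor to tube A = 12.5; to tube C = 20302
[tube A]/[tube C] = (factor to tube C)/(factor to tube A) = 20302/12.5 = 1.62 × 10^3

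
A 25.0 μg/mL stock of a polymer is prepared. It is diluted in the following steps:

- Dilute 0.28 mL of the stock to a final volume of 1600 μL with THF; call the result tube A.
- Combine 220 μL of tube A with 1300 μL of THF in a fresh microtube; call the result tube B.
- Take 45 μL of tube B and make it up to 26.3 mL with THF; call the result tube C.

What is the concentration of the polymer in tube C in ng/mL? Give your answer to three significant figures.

1.08 ng/mL

Step 1: 0.28 mL brought to 1600 μL → factor 1.6/0.28 = 5.7143
Step 2: 220 μL + 1300 μL = 1520 μL total → factor 1520/220 = 6.9091
Step 3: 45 μL brought to 26.3 mL → factor 26300/45 = 584.44
Overall dilution factor = 5.7143 × 6.9091 × 584.44 = 23074
Final = 25.0 μg/mL / 23074 = 0.001083 μg/mL = 1.08 ng/mL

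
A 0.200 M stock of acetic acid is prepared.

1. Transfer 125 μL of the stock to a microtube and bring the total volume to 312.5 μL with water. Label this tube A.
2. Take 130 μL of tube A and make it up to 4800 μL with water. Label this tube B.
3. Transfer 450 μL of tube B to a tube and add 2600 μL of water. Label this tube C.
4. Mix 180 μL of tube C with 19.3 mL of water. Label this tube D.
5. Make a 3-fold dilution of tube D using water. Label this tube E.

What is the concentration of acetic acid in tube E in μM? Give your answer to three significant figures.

Step 1: 125 μL brought to 312.5 μL → factor 312.5/125 = 2.5
Step 2: 130 μL brought to 4800 μL → factor 4800/130 = 36.923
Step 3: 450 μL + 2600 μL = 3050 μL total → factor 3050/450 = 6.7778
Step 4: 180 μL + 19.3 mL = 19480 μL total → factor 19480/180 = 108.22
Step 5: 3-fold → factor 3
Overall dilution factor = 2.5 × 36.923 × 6.7778 × 108.22 × 3 = 2.0312 × 10^5
Final = 0.200 M / 2.0312 × 10^5 = 9.846 × 10^-7 M = 0.985 μM

0.985 μM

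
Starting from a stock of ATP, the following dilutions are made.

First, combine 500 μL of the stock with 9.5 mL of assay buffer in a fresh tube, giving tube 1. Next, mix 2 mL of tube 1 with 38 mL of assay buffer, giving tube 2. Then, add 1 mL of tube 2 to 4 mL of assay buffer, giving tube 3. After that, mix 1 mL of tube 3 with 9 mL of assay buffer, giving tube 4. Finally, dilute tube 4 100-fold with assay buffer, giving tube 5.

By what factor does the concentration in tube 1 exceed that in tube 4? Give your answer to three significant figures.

Step 1: 500 μL + 9.5 mL = 10000 μL total → factor 10000/500 = 20
Step 2: 2 mL + 38 mL = 40 mL total → factor 40/2 = 20
Step 3: 1 mL + 4 mL = 5 mL total → factor 5/1 = 5
Step 4: 1 mL + 9 mL = 10 mL total → factor 10/1 = 10
Dilution factor to tube 1 = 20; to tube 4 = 20000
[tube 1]/[tube 4] = (factor to tube 4)/(factor to tube 1) = 20000/20 = 1.00 × 10^3

1.00 × 10^3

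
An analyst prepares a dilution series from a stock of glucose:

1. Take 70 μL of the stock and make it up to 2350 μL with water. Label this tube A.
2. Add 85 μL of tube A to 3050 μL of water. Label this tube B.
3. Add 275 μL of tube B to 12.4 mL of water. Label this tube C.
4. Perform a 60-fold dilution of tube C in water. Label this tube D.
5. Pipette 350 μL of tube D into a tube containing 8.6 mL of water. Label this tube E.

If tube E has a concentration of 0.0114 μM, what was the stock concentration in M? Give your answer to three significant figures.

0.998 M

Step 1: 70 μL brought to 2350 μL → factor 2350/70 = 33.571
Step 2: 85 μL + 3050 μL = 3135 μL total → factor 3135/85 = 36.882
Step 3: 275 μL + 12.4 mL = 12675 μL total → factor 12675/275 = 46.091
Step 4: 60-fold → factor 60
Step 5: 350 μL + 8.6 mL = 8950 μL total → factor 8950/350 = 25.571
Overall dilution factor = 33.571 × 36.882 × 46.091 × 60 × 25.571 = 8.7561 × 10^7
Stock = 0.0114 μM × 8.7561 × 10^7 = 9.982 × 10^5 μM = 0.998 M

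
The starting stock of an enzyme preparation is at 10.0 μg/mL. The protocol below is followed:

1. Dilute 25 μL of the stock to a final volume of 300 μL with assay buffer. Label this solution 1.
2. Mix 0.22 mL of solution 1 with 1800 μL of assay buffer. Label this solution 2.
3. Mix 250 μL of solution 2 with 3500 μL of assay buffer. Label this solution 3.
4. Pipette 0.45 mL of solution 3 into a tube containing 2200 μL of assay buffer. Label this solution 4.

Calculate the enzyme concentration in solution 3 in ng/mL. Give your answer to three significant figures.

6.05 ng/mL

Step 1: 25 μL brought to 300 μL → factor 300/25 = 12
Step 2: 0.22 mL + 1800 μL = 2.02 mL total → factor 2.02/0.22 = 9.1818
Step 3: 250 μL + 3500 μL = 3750 μL total → factor 3750/250 = 15
Dilution factor through solution 3 = 12 × 9.1818 × 15 = 1652.7
[solution 3] = 10.0 μg/mL / 1652.7 = 0.006051 μg/mL = 6.05 ng/mL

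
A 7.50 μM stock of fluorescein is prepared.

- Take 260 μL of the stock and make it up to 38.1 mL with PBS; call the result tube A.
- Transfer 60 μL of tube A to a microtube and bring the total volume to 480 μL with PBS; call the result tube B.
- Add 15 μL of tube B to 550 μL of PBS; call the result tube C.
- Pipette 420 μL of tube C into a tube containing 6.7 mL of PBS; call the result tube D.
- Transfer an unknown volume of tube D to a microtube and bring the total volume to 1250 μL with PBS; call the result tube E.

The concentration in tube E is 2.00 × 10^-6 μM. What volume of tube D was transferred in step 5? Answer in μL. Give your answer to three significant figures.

250 μL

Step 1: 260 μL brought to 38.1 mL → factor 38100/260 = 146.54
Step 2: 60 μL brought to 480 μL → factor 480/60 = 8
Step 3: 15 μL + 550 μL = 565 μL total → factor 565/15 = 37.667
Step 4: 420 μL + 6.7 mL = 7120 μL total → factor 7120/420 = 16.952
Step 5: v brought to 1250 μL → factor = 1250 μL/v
Product of known-step factors = 7.4856 × 10^5
Overall factor = 7.50 μM / (2.00 × 10^-6 μM) = 3.75 × 10^6
Step-5 factor = 3.75 × 10^6 / 7.4856 × 10^5 = 5.0096
v = 1250 μL / 5.0096 = 250 μL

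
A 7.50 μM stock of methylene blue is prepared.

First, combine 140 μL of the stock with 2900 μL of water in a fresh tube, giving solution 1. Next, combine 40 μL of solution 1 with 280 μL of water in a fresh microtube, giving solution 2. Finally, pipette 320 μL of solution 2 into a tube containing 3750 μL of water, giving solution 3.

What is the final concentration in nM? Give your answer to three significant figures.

3.39 nM

Step 1: 140 μL + 2900 μL = 3040 μL total → factor 3040/140 = 21.714
Step 2: 40 μL + 280 μL = 320 μL total → factor 320/40 = 8
Step 3: 320 μL + 3750 μL = 4070 μL total → factor 4070/320 = 12.719
Overall dilution factor = 21.714 × 8 × 12.719 = 2209.4
Final = 7.50 μM / 2209.4 = 0.003395 μM = 3.39 nM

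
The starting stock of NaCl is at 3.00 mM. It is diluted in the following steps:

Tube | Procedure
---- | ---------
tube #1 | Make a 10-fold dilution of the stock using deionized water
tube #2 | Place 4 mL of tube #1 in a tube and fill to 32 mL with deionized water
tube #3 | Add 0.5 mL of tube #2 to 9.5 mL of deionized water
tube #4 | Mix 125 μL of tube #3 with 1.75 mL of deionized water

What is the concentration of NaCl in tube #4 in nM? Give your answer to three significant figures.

125 nM

Step 1: 10-fold → factor 10
Step 2: 4 mL brought to 32 mL → factor 32/4 = 8
Step 3: 0.5 mL + 9.5 mL = 10 mL total → factor 10/0.5 = 20
Step 4: 125 μL + 1.75 mL = 1875 μL total → factor 1875/125 = 15
Overall dilution factor = 10 × 8 × 20 × 15 = 24000
Final = 3.00 mM / 24000 = 0.0001250 mM = 125 nM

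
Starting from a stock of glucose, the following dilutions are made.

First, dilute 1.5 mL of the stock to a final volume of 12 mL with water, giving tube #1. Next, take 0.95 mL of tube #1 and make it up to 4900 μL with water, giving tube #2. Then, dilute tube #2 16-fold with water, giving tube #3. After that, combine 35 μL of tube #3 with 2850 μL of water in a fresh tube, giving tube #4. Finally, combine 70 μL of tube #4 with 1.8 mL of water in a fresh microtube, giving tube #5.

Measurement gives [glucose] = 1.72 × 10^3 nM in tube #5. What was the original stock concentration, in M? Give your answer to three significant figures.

Step 1: 1.5 mL brought to 12 mL → factor 12/1.5 = 8
Step 2: 0.95 mL brought to 4900 μL → factor 4.9/0.95 = 5.1579
Step 3: 16-fold → factor 16
Step 4: 35 μL + 2850 μL = 2885 μL total → factor 2885/35 = 82.429
Step 5: 70 μL + 1.8 mL = 1870 μL total → factor 1870/70 = 26.714
Overall dilution factor = 8 × 5.1579 × 16 × 82.429 × 26.714 = 1.4538 × 10^6
Stock = 1.72 × 10^3 nM × 1.4538 × 10^6 = 2.501 × 10^9 nM = 2.50 M

2.50 M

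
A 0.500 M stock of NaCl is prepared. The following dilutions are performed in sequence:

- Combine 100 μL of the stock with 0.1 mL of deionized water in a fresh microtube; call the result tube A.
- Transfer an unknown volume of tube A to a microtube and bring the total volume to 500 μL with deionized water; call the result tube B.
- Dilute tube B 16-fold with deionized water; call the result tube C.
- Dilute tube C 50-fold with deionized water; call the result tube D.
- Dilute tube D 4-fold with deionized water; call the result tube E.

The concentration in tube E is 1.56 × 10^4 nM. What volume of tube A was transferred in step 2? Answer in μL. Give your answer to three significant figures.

99.8 μL

Step 1: 100 μL + 0.1 mL = 200 μL total → factor 200/100 = 2
Step 2: v brought to 500 μL → factor = 500 μL/v
Step 3: 16-fold → factor 16
Step 4: 50-fold → factor 50
Step 5: 4-fold → factor 4
Product of known-step factors = 6400
Overall factor = 0.500 M / (1.56 × 10^4 nM) = 32051
Step-2 factor = 32051 / 6400 = 5.008
v = 500 μL / 5.008 = 99.8 μL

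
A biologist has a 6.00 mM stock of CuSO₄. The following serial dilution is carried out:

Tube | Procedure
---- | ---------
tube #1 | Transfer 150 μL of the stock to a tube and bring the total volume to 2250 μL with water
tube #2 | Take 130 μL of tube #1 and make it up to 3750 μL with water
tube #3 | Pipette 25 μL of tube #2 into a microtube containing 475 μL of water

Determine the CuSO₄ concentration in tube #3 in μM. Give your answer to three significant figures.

0.693 μM

Step 1: 150 μL brought to 2250 μL → factor 2250/150 = 15
Step 2: 130 μL brought to 3750 μL → factor 3750/130 = 28.846
Step 3: 25 μL + 475 μL = 500 μL total → factor 500/25 = 20
Overall dilution factor = 15 × 28.846 × 20 = 8653.8
Final = 6.00 mM / 8653.8 = 0.0006933 mM = 0.693 μM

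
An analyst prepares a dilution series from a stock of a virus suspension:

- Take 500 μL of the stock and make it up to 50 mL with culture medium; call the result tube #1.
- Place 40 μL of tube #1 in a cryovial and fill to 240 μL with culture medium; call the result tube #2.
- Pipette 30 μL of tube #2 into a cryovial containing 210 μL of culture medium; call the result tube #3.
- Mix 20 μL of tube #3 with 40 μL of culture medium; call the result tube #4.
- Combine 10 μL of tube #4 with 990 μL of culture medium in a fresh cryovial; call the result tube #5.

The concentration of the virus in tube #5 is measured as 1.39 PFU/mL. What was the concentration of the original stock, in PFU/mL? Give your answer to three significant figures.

Step 1: 500 μL brought to 50 mL → factor 50000/500 = 100
Step 2: 40 μL brought to 240 μL → factor 240/40 = 6
Step 3: 30 μL + 210 μL = 240 μL total → factor 240/30 = 8
Step 4: 20 μL + 40 μL = 60 μL total → factor 60/20 = 3
Step 5: 10 μL + 990 μL = 1000 μL total → factor 1000/10 = 100
Overall dilution factor = 100 × 6 × 8 × 3 × 100 = 1.44 × 10^6
Stock = 1.39 PFU/mL × 1.44 × 10^6 = 2.00 × 10^6 PFU/mL

2.00 × 10^6 PFU/mL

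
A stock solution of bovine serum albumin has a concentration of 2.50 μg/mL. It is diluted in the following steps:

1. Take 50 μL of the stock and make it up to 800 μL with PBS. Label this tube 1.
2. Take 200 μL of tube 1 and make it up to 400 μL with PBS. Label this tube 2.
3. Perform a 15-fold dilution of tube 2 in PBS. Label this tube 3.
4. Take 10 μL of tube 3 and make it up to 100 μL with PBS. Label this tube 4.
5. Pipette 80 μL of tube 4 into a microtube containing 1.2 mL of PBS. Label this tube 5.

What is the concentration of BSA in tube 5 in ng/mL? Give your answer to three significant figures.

0.0326 ng/mL

Step 1: 50 μL brought to 800 μL → factor 800/50 = 16
Step 2: 200 μL brought to 400 μL → factor 400/200 = 2
Step 3: 15-fold → factor 15
Step 4: 10 μL brought to 100 μL → factor 100/10 = 10
Step 5: 80 μL + 1.2 mL = 1280 μL total → factor 1280/80 = 16
Overall dilution factor = 16 × 2 × 15 × 10 × 16 = 76800
Final = 2.50 μg/mL / 76800 = 3.255 × 10^-5 μg/mL = 0.0326 ng/mL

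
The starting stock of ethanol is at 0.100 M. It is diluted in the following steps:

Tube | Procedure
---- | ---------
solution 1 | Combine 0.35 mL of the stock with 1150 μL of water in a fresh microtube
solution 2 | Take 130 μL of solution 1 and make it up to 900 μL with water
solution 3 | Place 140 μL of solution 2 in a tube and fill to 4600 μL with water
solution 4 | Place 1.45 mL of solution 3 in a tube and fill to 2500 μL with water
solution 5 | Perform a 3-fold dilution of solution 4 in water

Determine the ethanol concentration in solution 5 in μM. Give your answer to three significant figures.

Step 1: 0.35 mL + 1150 μL = 1.5 mL total → factor 1.5/0.35 = 4.2857
Step 2: 130 μL brought to 900 μL → factor 900/130 = 6.9231
Step 3: 140 μL brought to 4600 μL → factor 4600/140 = 32.857
Step 4: 1.45 mL brought to 2500 μL → factor 2.5/1.45 = 1.7241
Step 5: 3-fold → factor 3
Overall dilution factor = 4.2857 × 6.9231 × 32.857 × 1.7241 × 3 = 5042.5
Final = 0.100 M / 5042.5 = 1.983 × 10^-5 M = 19.8 μM

19.8 μM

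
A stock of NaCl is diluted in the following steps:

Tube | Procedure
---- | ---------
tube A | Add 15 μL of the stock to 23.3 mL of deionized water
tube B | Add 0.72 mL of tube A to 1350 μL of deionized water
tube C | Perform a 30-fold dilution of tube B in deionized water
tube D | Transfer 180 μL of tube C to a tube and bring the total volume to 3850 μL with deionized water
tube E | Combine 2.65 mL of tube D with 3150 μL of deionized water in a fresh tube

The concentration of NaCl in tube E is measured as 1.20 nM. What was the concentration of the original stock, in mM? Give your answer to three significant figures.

7.53 mM

Step 1: 15 μL + 23.3 mL = 23315 μL total → factor 23315/15 = 1554.3
Step 2: 0.72 mL + 1350 μL = 2.07 mL total → factor 2.07/0.72 = 2.875
Step 3: 30-fold → factor 30
Step 4: 180 μL brought to 3850 μL → factor 3850/180 = 21.389
Step 5: 2.65 mL + 3150 μL = 5.8 mL total → factor 5.8/2.65 = 2.1887
Overall dilution factor = 1554.3 × 2.875 × 30 × 21.389 × 2.1887 = 6.2759 × 10^6
Stock = 1.20 nM × 6.2759 × 10^6 = 7.531 × 10^6 nM = 7.53 mM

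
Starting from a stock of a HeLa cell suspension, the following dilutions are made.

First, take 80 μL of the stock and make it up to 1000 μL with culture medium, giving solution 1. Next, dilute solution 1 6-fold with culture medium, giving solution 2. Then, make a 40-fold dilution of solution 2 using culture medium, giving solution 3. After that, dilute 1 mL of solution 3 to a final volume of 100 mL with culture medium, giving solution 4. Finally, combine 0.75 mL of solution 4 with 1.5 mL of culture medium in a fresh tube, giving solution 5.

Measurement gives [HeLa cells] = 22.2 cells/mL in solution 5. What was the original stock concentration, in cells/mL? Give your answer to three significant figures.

Step 1: 80 μL brought to 1000 μL → factor 1000/80 = 12.5
Step 2: 6-fold → factor 6
Step 3: 40-fold → factor 40
Step 4: 1 mL brought to 100 mL → factor 100/1 = 100
Step 5: 0.75 mL + 1.5 mL = 2.25 mL total → factor 2.25/0.75 = 3
Overall dilution factor = 12.5 × 6 × 40 × 100 × 3 = 9 × 10^5
Stock = 22.2 cells/mL × 9 × 10^5 = 2.00 × 10^7 cells/mL

2.00 × 10^7 cells/mL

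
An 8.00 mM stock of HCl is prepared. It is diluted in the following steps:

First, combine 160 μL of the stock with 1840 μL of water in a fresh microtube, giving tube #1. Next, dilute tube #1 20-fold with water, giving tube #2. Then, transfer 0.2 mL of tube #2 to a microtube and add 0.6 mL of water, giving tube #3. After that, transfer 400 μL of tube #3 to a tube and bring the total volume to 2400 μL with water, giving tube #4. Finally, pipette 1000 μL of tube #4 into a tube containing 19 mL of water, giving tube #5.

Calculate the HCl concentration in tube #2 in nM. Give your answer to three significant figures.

3.20 × 10^4 nM

Step 1: 160 μL + 1840 μL = 2000 μL total → factor 2000/160 = 12.5
Step 2: 20-fold → factor 20
Dilution factor through tube #2 = 12.5 × 20 = 250
[tube #2] = 8.00 mM / 250 = 0.03200 mM = 3.20 × 10^4 nM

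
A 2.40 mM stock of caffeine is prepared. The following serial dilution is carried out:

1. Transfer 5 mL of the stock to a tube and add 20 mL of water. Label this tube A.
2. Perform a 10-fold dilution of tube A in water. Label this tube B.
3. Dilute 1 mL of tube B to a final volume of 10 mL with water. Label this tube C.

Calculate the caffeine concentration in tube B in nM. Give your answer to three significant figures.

4.80 × 10^4 nM

Step 1: 5 mL + 20 mL = 25 mL total → factor 25/5 = 5
Step 2: 10-fold → factor 10
Dilution factor through tube B = 5 × 10 = 50
[tube B] = 2.40 mM / 50 = 0.04800 mM = 4.80 × 10^4 nM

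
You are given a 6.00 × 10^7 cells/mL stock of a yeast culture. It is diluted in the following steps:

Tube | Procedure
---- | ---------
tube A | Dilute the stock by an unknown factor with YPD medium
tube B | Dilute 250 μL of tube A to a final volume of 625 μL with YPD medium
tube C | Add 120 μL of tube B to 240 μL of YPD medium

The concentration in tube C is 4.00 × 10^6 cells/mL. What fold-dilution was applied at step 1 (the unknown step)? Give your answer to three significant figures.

2.00-fold

Step 1: unknown factor x
Step 2: 250 μL brought to 625 μL → factor 625/250 = 2.5
Step 3: 120 μL + 240 μL = 360 μL total → factor 360/120 = 3
Product of known-step factors = 7.5
Overall factor = 6.00 × 10^7 cells/mL / (4.00 × 10^6 cells/mL) = 15
x = 15 / 7.5 = 2.00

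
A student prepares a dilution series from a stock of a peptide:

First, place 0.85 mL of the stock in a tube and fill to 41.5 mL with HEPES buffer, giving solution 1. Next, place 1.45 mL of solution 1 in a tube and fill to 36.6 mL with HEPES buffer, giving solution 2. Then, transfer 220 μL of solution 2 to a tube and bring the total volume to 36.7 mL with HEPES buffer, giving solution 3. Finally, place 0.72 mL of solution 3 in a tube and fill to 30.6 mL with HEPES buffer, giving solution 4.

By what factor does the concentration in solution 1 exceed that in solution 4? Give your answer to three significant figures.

1.79 × 10^5

Step 1: 0.85 mL brought to 41.5 mL → factor 41.5/0.85 = 48.824
Step 2: 1.45 mL brought to 36.6 mL → factor 36.6/1.45 = 25.241
Step 3: 220 μL brought to 36.7 mL → factor 36700/220 = 166.82
Step 4: 0.72 mL brought to 30.6 mL → factor 30.6/0.72 = 42.5
Dilution factor to solution 1 = 48.824; to solution 4 = 8.7372 × 10^6
[solution 1]/[solution 4] = (factor to solution 4)/(factor to solution 1) = 8.7372 × 10^6/48.824 = 1.79 × 10^5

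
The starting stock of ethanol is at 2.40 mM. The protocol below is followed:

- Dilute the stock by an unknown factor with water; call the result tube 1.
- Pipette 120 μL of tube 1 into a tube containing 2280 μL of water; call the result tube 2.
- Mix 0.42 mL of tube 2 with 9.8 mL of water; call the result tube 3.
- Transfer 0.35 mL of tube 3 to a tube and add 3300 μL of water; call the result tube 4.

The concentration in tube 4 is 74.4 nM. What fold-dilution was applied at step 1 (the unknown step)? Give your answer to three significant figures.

6.36-fold

Step 1: unknown factor x
Step 2: 120 μL + 2280 μL = 2400 μL total → factor 2400/120 = 20
Step 3: 0.42 mL + 9.8 mL = 10.22 mL total → factor 10.22/0.42 = 24.333
Step 4: 0.35 mL + 3300 μL = 3.65 mL total → factor 3.65/0.35 = 10.429
Product of known-step factors = 5075.2
Overall factor = 2.40 mM / (74.4 nM) = 32258
x = 32258 / 5075.2 = 6.36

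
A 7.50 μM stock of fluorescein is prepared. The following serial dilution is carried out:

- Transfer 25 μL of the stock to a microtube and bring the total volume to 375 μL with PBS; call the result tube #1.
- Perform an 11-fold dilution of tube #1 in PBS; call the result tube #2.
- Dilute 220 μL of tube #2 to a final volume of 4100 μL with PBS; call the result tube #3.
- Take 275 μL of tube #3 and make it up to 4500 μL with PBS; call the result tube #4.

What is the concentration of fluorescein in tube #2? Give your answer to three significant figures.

Step 1: 25 μL brought to 375 μL → factor 375/25 = 15
Step 2: 11-fold → factor 11
Dilution factor through tube #2 = 15 × 11 = 165
[tube #2] = 7.50 μM / 165 = 0.0455 μM

0.0455 μM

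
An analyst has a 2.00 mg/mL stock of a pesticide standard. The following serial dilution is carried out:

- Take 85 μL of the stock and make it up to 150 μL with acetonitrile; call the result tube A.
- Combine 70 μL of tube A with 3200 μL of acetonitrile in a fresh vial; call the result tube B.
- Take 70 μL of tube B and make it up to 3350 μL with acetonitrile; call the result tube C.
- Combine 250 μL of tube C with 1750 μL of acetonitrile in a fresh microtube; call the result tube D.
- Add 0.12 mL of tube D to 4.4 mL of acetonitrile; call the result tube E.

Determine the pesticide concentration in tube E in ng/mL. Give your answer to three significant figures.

Step 1: 85 μL brought to 150 μL → factor 150/85 = 1.7647
Step 2: 70 μL + 3200 μL = 3270 μL total → factor 3270/70 = 46.714
Step 3: 70 μL brought to 3350 μL → factor 3350/70 = 47.857
Step 4: 250 μL + 1750 μL = 2000 μL total → factor 2000/250 = 8
Step 5: 0.12 mL + 4.4 mL = 4.52 mL total → factor 4.52/0.12 = 37.667
Overall dilution factor = 1.7647 × 46.714 × 47.857 × 8 × 37.667 = 1.1888 × 10^6
Final = 2.00 mg/mL / 1.1888 × 10^6 = 1.682 × 10^-6 mg/mL = 1.68 ng/mL

1.68 ng/mL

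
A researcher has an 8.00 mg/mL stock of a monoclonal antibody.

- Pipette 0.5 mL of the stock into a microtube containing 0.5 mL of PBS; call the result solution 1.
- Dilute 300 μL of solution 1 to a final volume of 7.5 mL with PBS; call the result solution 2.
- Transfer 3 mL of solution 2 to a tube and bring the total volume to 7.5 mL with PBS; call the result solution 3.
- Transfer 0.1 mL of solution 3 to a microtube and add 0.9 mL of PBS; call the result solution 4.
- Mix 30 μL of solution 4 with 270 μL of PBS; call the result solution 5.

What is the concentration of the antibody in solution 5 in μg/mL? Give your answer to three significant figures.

Step 1: 0.5 mL + 0.5 mL = 1 mL total → factor 1/0.5 = 2
Step 2: 300 μL brought to 7.5 mL → factor 7500/300 = 25
Step 3: 3 mL brought to 7.5 mL → factor 7.5/3 = 2.5
Step 4: 0.1 mL + 0.9 mL = 1 mL total → factor 1/0.1 = 10
Step 5: 30 μL + 270 μL = 300 μL total → factor 300/30 = 10
Dilution factor through solution 5 = 2 × 25 × 2.5 × 10 × 10 = 12500
[solution 5] = 8.00 mg/mL / 12500 = 0.0006400 mg/mL = 0.640 μg/mL

0.640 μg/mL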